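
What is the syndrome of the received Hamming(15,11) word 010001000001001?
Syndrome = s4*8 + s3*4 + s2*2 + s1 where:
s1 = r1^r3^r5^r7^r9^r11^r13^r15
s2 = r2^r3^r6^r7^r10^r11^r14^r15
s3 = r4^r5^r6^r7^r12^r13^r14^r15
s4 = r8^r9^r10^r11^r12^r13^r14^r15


s1=1, s2=1, s3=1, s4=0

Syndrome = 7 (error at position 7)


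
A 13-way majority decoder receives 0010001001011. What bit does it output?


Ones: 5 out of 13
Threshold: 7

0 (5/13 voted 1)


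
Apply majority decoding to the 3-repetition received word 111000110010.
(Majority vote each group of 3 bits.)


Groups: 111, 000, 110, 010
Majority votes: 1010

1010


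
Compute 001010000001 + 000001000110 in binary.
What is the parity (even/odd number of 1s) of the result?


001010000001 = 641
000001000110 = 70
Sum = 711 = 1011000111
1s count = 6

even parity (6 ones in 1011000111)


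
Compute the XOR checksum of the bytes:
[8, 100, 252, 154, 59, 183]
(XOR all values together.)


XOR chain: 8 ^ 100 ^ 252 ^ 154 ^ 59 ^ 183 = 134

134


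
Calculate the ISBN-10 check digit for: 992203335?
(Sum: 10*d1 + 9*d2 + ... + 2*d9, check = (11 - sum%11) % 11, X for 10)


Weighted sum: 247
247 mod 11 = 5

Check digit: 6


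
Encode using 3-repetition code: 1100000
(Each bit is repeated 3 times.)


Each bit -> 3 copies

111111000000000000000


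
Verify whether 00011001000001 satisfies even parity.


Number of 1s: 4

Yes, parity is correct (4 ones)


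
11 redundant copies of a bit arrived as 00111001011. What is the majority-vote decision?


Ones: 6 out of 11
Threshold: 6

1 (6/11 voted 1)


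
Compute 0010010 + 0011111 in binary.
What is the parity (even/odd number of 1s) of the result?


0010010 = 18
0011111 = 31
Sum = 49 = 110001
1s count = 3

odd parity (3 ones in 110001)


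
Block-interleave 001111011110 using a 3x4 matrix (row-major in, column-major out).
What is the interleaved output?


Matrix:
  0011
  1101
  1110
Read columns: 011011101110

011011101110


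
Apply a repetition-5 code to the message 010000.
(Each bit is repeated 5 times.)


Each bit -> 5 copies

000001111100000000000000000000


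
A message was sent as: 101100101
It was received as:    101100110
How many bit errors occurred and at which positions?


XOR: 000000011

2 error(s) at position(s): 7, 8


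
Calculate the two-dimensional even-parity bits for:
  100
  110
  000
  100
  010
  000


Row parities: 100110
Column parities: 100

Row P: 100110, Col P: 100, Corner: 1


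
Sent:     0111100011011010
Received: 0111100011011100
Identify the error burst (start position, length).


XOR: 0000000000000110

Burst at position 13, length 2


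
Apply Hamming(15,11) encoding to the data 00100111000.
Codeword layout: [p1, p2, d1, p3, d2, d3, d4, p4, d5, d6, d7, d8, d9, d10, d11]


Parity bits: p1=1, p2=1, p3=0, p4=1

110001010111000


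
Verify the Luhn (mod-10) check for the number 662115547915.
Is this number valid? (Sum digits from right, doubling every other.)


Luhn sum = 47
47 mod 10 = 7

Invalid (Luhn sum mod 10 = 7)


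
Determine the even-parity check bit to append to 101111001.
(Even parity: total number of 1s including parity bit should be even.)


Number of 1s in data: 6
Parity bit: 0

0


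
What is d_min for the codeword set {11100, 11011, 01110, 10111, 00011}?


Comparing all pairs, minimum distance: 2
Can detect 1 errors, correct 0 errors

2


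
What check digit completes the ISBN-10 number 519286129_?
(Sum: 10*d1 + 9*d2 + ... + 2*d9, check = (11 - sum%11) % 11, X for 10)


Weighted sum: 251
251 mod 11 = 9

Check digit: 2


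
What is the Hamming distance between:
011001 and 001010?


XOR: 010011
Count of 1s: 3

3


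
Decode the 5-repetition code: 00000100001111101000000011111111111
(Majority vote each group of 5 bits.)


Groups: 00000, 10000, 11111, 01000, 00001, 11111, 11111
Majority votes: 0010011

0010011


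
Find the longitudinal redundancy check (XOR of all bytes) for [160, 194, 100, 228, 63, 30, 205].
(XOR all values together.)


XOR chain: 160 ^ 194 ^ 100 ^ 228 ^ 63 ^ 30 ^ 205 = 14

14


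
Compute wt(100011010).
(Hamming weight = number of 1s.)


Counting 1s in 100011010

4


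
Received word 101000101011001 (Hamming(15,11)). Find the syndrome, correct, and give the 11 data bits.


Syndrome = 4: error at position 4

Data: 10011011001 (corrected bit 4)


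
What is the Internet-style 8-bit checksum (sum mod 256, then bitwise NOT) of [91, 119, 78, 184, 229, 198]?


Sum = 899 mod 256 = 131
Complement = 124

124


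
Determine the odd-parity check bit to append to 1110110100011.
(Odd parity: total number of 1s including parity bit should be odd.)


Number of 1s in data: 8
Parity bit: 1

1


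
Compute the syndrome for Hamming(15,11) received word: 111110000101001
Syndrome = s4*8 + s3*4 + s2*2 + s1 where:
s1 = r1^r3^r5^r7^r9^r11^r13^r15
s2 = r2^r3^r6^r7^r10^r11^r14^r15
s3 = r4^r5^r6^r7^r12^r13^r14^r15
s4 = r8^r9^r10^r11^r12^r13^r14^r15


s1=0, s2=0, s3=0, s4=1

Syndrome = 8 (error at position 8)


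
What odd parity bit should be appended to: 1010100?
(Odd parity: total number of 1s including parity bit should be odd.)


Number of 1s in data: 3
Parity bit: 0

0


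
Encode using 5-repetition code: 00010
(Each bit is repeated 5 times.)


Each bit -> 5 copies

0000000000000001111100000


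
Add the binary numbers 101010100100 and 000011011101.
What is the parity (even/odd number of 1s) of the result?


101010100100 = 2724
000011011101 = 221
Sum = 2945 = 101110000001
1s count = 5

odd parity (5 ones in 101110000001)


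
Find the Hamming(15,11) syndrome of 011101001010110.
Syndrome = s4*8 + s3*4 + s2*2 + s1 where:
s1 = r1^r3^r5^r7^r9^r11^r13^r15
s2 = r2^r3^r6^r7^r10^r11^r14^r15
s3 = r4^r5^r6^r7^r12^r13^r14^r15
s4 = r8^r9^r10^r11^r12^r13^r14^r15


s1=0, s2=1, s3=0, s4=0

Syndrome = 2 (error at position 2)


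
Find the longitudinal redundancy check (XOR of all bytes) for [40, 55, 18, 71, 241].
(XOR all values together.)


XOR chain: 40 ^ 55 ^ 18 ^ 71 ^ 241 = 187

187


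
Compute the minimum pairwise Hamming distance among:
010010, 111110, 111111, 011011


Comparing all pairs, minimum distance: 1
Can detect 0 errors, correct 0 errors

1


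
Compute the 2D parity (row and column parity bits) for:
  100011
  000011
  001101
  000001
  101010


Row parities: 10111
Column parities: 000110

Row P: 10111, Col P: 000110, Corner: 0


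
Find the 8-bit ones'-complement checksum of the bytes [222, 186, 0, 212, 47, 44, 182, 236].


Sum = 1129 mod 256 = 105
Complement = 150

150


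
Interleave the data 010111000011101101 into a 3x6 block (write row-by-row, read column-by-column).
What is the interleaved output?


Matrix:
  010111
  000011
  101101
Read columns: 001100001101110111

001100001101110111


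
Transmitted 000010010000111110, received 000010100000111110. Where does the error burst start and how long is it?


XOR: 000000110000000000

Burst at position 6, length 2


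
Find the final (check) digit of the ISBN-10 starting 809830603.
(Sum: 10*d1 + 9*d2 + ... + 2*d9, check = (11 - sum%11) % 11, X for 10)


Weighted sum: 256
256 mod 11 = 3

Check digit: 8


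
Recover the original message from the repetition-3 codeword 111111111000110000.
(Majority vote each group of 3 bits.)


Groups: 111, 111, 111, 000, 110, 000
Majority votes: 111010

111010


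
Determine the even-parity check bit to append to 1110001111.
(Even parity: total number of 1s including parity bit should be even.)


Number of 1s in data: 7
Parity bit: 1

1


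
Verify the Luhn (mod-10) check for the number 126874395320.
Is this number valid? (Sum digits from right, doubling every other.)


Luhn sum = 47
47 mod 10 = 7

Invalid (Luhn sum mod 10 = 7)


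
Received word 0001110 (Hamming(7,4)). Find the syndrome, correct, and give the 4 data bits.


Syndrome = 7: error at position 7

Data: 0111 (corrected bit 7)


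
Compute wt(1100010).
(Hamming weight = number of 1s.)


Counting 1s in 1100010

3


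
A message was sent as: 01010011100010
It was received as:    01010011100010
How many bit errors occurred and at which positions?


XOR: 00000000000000

0 errors (received matches sent)


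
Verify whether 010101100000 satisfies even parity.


Number of 1s: 4

Yes, parity is correct (4 ones)


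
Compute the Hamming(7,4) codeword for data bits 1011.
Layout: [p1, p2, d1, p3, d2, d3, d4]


Parity bits: p1=0, p2=1, p3=0

0110011


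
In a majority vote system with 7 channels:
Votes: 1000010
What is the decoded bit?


Ones: 2 out of 7
Threshold: 4

0 (2/7 voted 1)


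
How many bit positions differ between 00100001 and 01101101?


XOR: 01001100
Count of 1s: 3

3


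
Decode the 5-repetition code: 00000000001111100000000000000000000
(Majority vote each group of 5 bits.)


Groups: 00000, 00000, 11111, 00000, 00000, 00000, 00000
Majority votes: 0010000

0010000


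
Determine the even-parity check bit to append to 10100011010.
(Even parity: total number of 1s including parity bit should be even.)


Number of 1s in data: 5
Parity bit: 1

1


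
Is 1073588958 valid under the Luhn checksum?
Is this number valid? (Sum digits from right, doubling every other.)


Luhn sum = 44
44 mod 10 = 4

Invalid (Luhn sum mod 10 = 4)


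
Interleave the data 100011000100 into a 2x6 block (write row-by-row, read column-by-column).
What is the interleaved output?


Matrix:
  100011
  000100
Read columns: 100000011010

100000011010


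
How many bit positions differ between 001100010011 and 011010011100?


XOR: 010110001111
Count of 1s: 7

7


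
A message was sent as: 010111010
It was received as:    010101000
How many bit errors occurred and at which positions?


XOR: 000010010

2 error(s) at position(s): 4, 7


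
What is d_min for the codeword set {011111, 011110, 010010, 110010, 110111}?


Comparing all pairs, minimum distance: 1
Can detect 0 errors, correct 0 errors

1


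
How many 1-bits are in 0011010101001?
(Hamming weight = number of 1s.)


Counting 1s in 0011010101001

6


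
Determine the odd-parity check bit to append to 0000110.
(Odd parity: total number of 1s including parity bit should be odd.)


Number of 1s in data: 2
Parity bit: 1

1


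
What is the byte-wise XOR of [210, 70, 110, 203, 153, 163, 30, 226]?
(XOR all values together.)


XOR chain: 210 ^ 70 ^ 110 ^ 203 ^ 153 ^ 163 ^ 30 ^ 226 = 247

247


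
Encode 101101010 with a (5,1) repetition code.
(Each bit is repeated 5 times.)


Each bit -> 5 copies

111110000011111111110000011111000001111100000


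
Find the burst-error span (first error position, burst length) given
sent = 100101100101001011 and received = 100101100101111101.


XOR: 000000000000110110

Burst at position 12, length 5


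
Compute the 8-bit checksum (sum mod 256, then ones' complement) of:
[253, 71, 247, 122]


Sum = 693 mod 256 = 181
Complement = 74

74


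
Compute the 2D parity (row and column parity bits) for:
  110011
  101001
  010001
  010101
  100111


Row parities: 01010
Column parities: 111001

Row P: 01010, Col P: 111001, Corner: 0


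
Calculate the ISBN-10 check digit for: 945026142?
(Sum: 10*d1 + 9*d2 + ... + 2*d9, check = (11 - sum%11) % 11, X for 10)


Weighted sum: 228
228 mod 11 = 8

Check digit: 3


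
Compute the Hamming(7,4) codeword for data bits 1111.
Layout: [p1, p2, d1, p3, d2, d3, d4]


Parity bits: p1=1, p2=1, p3=1

1111111


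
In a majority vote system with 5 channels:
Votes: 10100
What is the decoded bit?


Ones: 2 out of 5
Threshold: 3

0 (2/5 voted 1)


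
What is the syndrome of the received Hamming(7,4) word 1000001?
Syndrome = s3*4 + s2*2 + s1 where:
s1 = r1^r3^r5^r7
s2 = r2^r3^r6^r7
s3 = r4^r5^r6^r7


s1=0, s2=1, s3=1

Syndrome = 6 (error at position 6)


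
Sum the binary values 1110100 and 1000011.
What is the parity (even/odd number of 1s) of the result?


1110100 = 116
1000011 = 67
Sum = 183 = 10110111
1s count = 6

even parity (6 ones in 10110111)


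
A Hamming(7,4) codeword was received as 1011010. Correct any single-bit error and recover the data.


Syndrome = 0: no error detected

Data: 1010 (no errors)


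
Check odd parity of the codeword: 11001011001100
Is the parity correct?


Number of 1s: 7

Yes, parity is correct (7 ones)


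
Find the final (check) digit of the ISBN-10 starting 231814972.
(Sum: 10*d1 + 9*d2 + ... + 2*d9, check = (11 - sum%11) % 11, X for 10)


Weighted sum: 198
198 mod 11 = 0

Check digit: 0


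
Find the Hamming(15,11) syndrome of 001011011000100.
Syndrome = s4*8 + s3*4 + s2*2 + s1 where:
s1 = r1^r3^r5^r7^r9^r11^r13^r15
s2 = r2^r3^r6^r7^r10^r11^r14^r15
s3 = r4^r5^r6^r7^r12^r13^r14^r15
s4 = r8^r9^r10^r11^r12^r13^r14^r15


s1=0, s2=0, s3=1, s4=1

Syndrome = 12 (error at position 12)


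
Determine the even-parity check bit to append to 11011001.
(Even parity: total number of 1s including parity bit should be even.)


Number of 1s in data: 5
Parity bit: 1

1


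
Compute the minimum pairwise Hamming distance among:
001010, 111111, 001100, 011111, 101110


Comparing all pairs, minimum distance: 1
Can detect 0 errors, correct 0 errors

1


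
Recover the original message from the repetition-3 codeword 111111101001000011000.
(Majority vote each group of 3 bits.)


Groups: 111, 111, 101, 001, 000, 011, 000
Majority votes: 1110010

1110010


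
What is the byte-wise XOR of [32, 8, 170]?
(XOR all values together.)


XOR chain: 32 ^ 8 ^ 170 = 130

130


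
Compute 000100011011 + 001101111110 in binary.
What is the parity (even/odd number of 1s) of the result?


000100011011 = 283
001101111110 = 894
Sum = 1177 = 10010011001
1s count = 5

odd parity (5 ones in 10010011001)


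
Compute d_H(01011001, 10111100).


XOR: 11100101
Count of 1s: 5

5


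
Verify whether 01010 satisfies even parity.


Number of 1s: 2

Yes, parity is correct (2 ones)


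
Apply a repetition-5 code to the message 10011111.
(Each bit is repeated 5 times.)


Each bit -> 5 copies

1111100000000001111111111111111111111111


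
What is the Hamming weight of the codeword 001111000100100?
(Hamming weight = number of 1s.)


Counting 1s in 001111000100100

6


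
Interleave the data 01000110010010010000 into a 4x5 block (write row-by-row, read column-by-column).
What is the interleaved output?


Matrix:
  01000
  11001
  00100
  10000
Read columns: 01011100001000000100

01011100001000000100


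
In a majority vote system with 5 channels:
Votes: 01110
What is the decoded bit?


Ones: 3 out of 5
Threshold: 3

1 (3/5 voted 1)


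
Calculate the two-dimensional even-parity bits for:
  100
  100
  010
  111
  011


Row parities: 11110
Column parities: 110

Row P: 11110, Col P: 110, Corner: 0


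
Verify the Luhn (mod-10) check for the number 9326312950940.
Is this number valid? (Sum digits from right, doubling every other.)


Luhn sum = 58
58 mod 10 = 8

Invalid (Luhn sum mod 10 = 8)


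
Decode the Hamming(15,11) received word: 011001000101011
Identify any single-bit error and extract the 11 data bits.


Syndrome = 0: no error detected

Data: 10100101011 (no errors)


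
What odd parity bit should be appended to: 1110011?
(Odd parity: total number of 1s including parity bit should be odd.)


Number of 1s in data: 5
Parity bit: 0

0


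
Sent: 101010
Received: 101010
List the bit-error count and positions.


XOR: 000000

0 errors (received matches sent)


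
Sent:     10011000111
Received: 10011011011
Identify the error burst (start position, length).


XOR: 00000011100

Burst at position 6, length 3


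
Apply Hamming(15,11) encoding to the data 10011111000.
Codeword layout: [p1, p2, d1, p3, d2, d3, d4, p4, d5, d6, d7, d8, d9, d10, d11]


Parity bits: p1=0, p2=0, p3=0, p4=0

001000101111000


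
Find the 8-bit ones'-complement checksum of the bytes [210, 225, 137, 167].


Sum = 739 mod 256 = 227
Complement = 28

28


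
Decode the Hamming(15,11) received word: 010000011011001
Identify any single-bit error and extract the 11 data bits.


Syndrome = 11: error at position 11

Data: 00001001001 (corrected bit 11)


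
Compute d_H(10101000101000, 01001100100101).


XOR: 11100100001101
Count of 1s: 7

7


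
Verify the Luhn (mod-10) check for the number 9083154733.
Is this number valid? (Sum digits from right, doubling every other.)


Luhn sum = 50
50 mod 10 = 0

Valid (Luhn sum mod 10 = 0)


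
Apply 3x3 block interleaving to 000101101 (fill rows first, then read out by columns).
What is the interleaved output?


Matrix:
  000
  101
  101
Read columns: 011000011

011000011


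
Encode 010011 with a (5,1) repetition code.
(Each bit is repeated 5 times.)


Each bit -> 5 copies

000001111100000000001111111111


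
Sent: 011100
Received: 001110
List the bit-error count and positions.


XOR: 010010

2 error(s) at position(s): 1, 4


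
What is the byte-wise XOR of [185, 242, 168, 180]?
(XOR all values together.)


XOR chain: 185 ^ 242 ^ 168 ^ 180 = 87

87


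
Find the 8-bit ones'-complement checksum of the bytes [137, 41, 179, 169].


Sum = 526 mod 256 = 14
Complement = 241

241


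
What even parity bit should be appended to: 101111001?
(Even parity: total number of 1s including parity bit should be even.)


Number of 1s in data: 6
Parity bit: 0

0


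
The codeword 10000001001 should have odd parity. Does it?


Number of 1s: 3

Yes, parity is correct (3 ones)


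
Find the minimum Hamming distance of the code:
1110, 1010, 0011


Comparing all pairs, minimum distance: 1
Can detect 0 errors, correct 0 errors

1


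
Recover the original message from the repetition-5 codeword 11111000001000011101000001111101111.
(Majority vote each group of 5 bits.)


Groups: 11111, 00000, 10000, 11101, 00000, 11111, 01111
Majority votes: 1001011

1001011


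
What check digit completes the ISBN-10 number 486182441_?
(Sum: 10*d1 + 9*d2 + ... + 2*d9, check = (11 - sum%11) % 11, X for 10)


Weighted sum: 255
255 mod 11 = 2

Check digit: 9


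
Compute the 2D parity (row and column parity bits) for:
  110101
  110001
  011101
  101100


Row parities: 0101
Column parities: 110101

Row P: 0101, Col P: 110101, Corner: 0


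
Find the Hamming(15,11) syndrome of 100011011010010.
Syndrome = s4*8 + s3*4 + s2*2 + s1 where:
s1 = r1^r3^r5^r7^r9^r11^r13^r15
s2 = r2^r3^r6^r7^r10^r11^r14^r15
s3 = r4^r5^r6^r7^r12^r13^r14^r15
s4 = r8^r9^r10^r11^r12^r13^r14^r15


s1=0, s2=1, s3=1, s4=0

Syndrome = 6 (error at position 6)


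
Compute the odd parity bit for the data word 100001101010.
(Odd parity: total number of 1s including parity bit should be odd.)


Number of 1s in data: 5
Parity bit: 0

0


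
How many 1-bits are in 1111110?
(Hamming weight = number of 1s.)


Counting 1s in 1111110

6


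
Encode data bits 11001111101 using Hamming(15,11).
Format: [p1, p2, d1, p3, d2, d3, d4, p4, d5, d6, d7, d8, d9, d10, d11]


Parity bits: p1=0, p2=0, p3=0, p4=0

001010001111101


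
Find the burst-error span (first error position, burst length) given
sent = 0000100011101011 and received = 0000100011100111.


XOR: 0000000000001100

Burst at position 12, length 2


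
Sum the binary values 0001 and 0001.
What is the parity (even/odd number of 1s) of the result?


0001 = 1
0001 = 1
Sum = 2 = 10
1s count = 1

odd parity (1 ones in 10)


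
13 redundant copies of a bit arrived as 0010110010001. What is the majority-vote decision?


Ones: 5 out of 13
Threshold: 7

0 (5/13 voted 1)


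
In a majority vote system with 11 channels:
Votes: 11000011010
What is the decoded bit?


Ones: 5 out of 11
Threshold: 6

0 (5/11 voted 1)


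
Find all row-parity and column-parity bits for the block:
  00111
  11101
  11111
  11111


Row parities: 1011
Column parities: 11010

Row P: 1011, Col P: 11010, Corner: 1


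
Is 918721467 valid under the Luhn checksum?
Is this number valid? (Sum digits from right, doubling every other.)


Luhn sum = 42
42 mod 10 = 2

Invalid (Luhn sum mod 10 = 2)


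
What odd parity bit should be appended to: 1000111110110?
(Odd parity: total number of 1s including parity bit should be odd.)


Number of 1s in data: 8
Parity bit: 1

1


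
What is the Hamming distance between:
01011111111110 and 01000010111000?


XOR: 00011101000110
Count of 1s: 6

6


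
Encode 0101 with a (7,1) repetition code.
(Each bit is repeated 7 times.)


Each bit -> 7 copies

0000000111111100000001111111


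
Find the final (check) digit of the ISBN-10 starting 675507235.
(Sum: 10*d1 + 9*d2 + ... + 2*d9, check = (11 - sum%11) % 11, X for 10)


Weighted sum: 260
260 mod 11 = 7

Check digit: 4


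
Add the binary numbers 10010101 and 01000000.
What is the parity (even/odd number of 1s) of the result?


10010101 = 149
01000000 = 64
Sum = 213 = 11010101
1s count = 5

odd parity (5 ones in 11010101)


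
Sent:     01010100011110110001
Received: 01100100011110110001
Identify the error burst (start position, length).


XOR: 00110000000000000000

Burst at position 2, length 2


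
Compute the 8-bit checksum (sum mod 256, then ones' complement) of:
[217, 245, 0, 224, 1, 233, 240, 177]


Sum = 1337 mod 256 = 57
Complement = 198

198


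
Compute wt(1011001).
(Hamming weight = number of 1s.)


Counting 1s in 1011001

4


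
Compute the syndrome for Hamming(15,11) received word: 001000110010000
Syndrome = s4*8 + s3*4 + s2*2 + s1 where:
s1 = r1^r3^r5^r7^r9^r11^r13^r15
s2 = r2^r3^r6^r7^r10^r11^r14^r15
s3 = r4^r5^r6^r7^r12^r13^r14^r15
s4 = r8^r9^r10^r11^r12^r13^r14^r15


s1=1, s2=1, s3=1, s4=0

Syndrome = 7 (error at position 7)


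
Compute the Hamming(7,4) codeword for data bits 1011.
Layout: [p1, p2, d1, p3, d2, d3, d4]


Parity bits: p1=0, p2=1, p3=0

0110011


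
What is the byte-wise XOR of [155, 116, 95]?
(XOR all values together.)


XOR chain: 155 ^ 116 ^ 95 = 176

176


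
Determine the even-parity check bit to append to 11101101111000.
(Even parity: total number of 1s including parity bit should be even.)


Number of 1s in data: 9
Parity bit: 1

1


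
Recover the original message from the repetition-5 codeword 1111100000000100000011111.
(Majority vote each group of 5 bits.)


Groups: 11111, 00000, 00010, 00000, 11111
Majority votes: 10001

10001


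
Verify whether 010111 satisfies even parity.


Number of 1s: 4

Yes, parity is correct (4 ones)


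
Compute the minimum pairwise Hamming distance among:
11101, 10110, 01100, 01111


Comparing all pairs, minimum distance: 2
Can detect 1 errors, correct 0 errors

2


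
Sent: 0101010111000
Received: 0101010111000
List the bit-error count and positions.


XOR: 0000000000000

0 errors (received matches sent)


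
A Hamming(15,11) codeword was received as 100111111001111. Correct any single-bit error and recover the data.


Syndrome = 0: no error detected

Data: 01111001111 (no errors)


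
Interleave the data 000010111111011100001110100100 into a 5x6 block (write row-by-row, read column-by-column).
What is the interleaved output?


Matrix:
  000010
  111111
  011100
  001110
  100100
Read columns: 010010110001110011111101001000

010010110001110011111101001000


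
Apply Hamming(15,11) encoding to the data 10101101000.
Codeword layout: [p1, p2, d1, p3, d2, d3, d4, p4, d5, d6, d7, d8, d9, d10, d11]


Parity bits: p1=0, p2=1, p3=0, p4=1

011001011101000


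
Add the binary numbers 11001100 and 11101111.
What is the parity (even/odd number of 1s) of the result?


11001100 = 204
11101111 = 239
Sum = 443 = 110111011
1s count = 7

odd parity (7 ones in 110111011)


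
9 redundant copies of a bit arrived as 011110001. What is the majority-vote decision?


Ones: 5 out of 9
Threshold: 5

1 (5/9 voted 1)


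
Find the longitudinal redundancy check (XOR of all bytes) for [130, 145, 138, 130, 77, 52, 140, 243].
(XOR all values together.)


XOR chain: 130 ^ 145 ^ 138 ^ 130 ^ 77 ^ 52 ^ 140 ^ 243 = 29

29


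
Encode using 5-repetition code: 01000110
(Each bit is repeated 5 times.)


Each bit -> 5 copies

0000011111000000000000000111111111100000


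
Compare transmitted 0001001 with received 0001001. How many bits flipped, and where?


XOR: 0000000

0 errors (received matches sent)


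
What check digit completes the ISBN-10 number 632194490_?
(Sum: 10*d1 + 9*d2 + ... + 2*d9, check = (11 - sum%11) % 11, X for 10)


Weighted sum: 227
227 mod 11 = 7

Check digit: 4


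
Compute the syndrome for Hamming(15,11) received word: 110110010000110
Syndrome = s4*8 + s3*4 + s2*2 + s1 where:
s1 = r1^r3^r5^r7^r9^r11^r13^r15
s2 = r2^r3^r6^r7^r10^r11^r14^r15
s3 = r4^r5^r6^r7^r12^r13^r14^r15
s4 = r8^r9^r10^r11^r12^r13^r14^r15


s1=1, s2=0, s3=0, s4=1

Syndrome = 9 (error at position 9)


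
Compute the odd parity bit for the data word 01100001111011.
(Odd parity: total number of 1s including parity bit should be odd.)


Number of 1s in data: 8
Parity bit: 1

1


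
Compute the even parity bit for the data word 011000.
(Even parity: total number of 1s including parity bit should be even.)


Number of 1s in data: 2
Parity bit: 0

0


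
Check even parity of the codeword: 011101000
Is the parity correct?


Number of 1s: 4

Yes, parity is correct (4 ones)


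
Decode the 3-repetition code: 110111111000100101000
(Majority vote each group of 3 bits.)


Groups: 110, 111, 111, 000, 100, 101, 000
Majority votes: 1110010

1110010


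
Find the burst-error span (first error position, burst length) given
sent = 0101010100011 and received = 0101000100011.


XOR: 0000010000000

Burst at position 5, length 1


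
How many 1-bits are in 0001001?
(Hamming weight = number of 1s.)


Counting 1s in 0001001

2


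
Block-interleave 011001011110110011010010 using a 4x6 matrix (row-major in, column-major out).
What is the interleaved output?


Matrix:
  011001
  011110
  110011
  010010
Read columns: 001011111100010001111010

001011111100010001111010


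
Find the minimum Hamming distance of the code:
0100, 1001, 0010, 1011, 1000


Comparing all pairs, minimum distance: 1
Can detect 0 errors, correct 0 errors

1


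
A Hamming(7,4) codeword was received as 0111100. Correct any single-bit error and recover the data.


Syndrome = 0: no error detected

Data: 1100 (no errors)


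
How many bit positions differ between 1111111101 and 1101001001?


XOR: 0010110100
Count of 1s: 4

4


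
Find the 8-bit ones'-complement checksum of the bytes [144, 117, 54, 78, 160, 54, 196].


Sum = 803 mod 256 = 35
Complement = 220

220


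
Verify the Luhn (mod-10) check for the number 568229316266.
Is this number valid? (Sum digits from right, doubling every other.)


Luhn sum = 50
50 mod 10 = 0

Valid (Luhn sum mod 10 = 0)


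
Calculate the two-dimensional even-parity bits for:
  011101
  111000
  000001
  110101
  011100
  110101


Row parities: 011010
Column parities: 111000

Row P: 011010, Col P: 111000, Corner: 1


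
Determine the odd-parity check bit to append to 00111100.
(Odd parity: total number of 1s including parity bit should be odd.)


Number of 1s in data: 4
Parity bit: 1

1


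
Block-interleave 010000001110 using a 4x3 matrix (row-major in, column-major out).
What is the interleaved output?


Matrix:
  010
  000
  001
  110
Read columns: 000110010010

000110010010


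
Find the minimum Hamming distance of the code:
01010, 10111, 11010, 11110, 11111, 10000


Comparing all pairs, minimum distance: 1
Can detect 0 errors, correct 0 errors

1


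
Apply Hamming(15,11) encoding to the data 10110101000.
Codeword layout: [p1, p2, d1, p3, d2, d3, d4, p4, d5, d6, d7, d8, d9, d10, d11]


Parity bits: p1=0, p2=0, p3=1, p4=0

001101100101000


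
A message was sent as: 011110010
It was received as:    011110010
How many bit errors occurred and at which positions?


XOR: 000000000

0 errors (received matches sent)


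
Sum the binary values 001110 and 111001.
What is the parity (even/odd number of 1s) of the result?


001110 = 14
111001 = 57
Sum = 71 = 1000111
1s count = 4

even parity (4 ones in 1000111)


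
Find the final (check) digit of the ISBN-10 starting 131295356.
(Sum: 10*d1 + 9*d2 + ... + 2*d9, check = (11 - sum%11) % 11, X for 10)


Weighted sum: 177
177 mod 11 = 1

Check digit: X


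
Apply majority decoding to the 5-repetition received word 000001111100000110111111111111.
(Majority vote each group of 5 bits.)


Groups: 00000, 11111, 00000, 11011, 11111, 11111
Majority votes: 010111

010111


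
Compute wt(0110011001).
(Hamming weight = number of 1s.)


Counting 1s in 0110011001

5


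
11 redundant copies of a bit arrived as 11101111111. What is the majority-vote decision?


Ones: 10 out of 11
Threshold: 6

1 (10/11 voted 1)


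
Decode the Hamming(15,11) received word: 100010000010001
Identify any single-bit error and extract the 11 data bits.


Syndrome = 0: no error detected

Data: 01000010001 (no errors)


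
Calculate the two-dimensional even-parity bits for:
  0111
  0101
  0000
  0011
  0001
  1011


Row parities: 100011
Column parities: 1011

Row P: 100011, Col P: 1011, Corner: 1


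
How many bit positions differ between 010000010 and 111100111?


XOR: 101100101
Count of 1s: 5

5


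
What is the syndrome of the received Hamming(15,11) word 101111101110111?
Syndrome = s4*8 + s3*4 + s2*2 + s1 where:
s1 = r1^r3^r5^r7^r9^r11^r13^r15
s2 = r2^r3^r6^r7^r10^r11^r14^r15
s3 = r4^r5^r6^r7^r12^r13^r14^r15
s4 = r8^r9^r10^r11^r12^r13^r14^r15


s1=0, s2=1, s3=1, s4=0

Syndrome = 6 (error at position 6)


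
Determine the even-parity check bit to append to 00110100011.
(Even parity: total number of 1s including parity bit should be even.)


Number of 1s in data: 5
Parity bit: 1

1


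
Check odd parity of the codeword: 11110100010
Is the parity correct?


Number of 1s: 6

No, parity error (6 ones)


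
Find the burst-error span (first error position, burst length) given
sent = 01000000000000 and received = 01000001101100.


XOR: 00000001101100

Burst at position 7, length 5


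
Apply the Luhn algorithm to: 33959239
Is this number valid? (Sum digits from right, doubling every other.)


Luhn sum = 49
49 mod 10 = 9

Invalid (Luhn sum mod 10 = 9)


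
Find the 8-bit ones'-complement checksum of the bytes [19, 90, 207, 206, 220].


Sum = 742 mod 256 = 230
Complement = 25

25


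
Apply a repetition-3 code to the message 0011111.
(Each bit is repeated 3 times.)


Each bit -> 3 copies

000000111111111111111


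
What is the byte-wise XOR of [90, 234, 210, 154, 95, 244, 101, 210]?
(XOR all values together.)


XOR chain: 90 ^ 234 ^ 210 ^ 154 ^ 95 ^ 244 ^ 101 ^ 210 = 228

228


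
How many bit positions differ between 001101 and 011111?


XOR: 010010
Count of 1s: 2

2


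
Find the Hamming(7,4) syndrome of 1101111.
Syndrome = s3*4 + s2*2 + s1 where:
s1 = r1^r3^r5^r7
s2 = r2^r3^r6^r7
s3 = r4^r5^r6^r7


s1=1, s2=1, s3=0

Syndrome = 3 (error at position 3)


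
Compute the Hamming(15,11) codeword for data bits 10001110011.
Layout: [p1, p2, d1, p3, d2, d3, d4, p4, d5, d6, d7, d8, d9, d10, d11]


Parity bits: p1=0, p2=1, p3=0, p4=1

011000011110011


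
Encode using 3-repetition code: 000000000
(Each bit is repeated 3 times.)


Each bit -> 3 copies

000000000000000000000000000


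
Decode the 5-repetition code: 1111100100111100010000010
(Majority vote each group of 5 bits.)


Groups: 11111, 00100, 11110, 00100, 00010
Majority votes: 10100

10100


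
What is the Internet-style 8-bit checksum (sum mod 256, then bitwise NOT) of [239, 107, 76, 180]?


Sum = 602 mod 256 = 90
Complement = 165

165


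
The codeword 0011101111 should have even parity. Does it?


Number of 1s: 7

No, parity error (7 ones)


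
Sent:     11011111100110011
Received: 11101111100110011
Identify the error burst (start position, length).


XOR: 00110000000000000

Burst at position 2, length 2


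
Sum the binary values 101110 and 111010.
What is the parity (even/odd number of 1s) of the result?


101110 = 46
111010 = 58
Sum = 104 = 1101000
1s count = 3

odd parity (3 ones in 1101000)


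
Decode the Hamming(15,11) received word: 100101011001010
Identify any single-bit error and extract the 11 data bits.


Syndrome = 0: no error detected

Data: 00101001010 (no errors)


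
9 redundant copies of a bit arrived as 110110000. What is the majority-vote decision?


Ones: 4 out of 9
Threshold: 5

0 (4/9 voted 1)


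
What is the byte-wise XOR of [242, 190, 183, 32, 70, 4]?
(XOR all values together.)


XOR chain: 242 ^ 190 ^ 183 ^ 32 ^ 70 ^ 4 = 153

153


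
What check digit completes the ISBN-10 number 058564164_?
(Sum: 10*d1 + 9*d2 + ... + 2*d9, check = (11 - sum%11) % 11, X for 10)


Weighted sum: 230
230 mod 11 = 10

Check digit: 1


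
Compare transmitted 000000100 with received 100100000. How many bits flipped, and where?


XOR: 100100100

3 error(s) at position(s): 0, 3, 6


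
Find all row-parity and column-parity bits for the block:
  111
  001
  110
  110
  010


Row parities: 11001
Column parities: 100

Row P: 11001, Col P: 100, Corner: 1


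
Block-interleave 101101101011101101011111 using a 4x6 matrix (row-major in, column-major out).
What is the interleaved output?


Matrix:
  101101
  101011
  101101
  011111
Read columns: 111000011111101101011111

111000011111101101011111


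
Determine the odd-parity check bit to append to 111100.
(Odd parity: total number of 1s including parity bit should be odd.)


Number of 1s in data: 4
Parity bit: 1

1


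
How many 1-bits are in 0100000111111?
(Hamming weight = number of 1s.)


Counting 1s in 0100000111111

7


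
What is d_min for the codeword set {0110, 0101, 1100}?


Comparing all pairs, minimum distance: 2
Can detect 1 errors, correct 0 errors

2


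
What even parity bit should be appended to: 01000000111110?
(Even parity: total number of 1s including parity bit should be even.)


Number of 1s in data: 6
Parity bit: 0

0


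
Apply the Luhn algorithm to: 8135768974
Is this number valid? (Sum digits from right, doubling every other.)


Luhn sum = 55
55 mod 10 = 5

Invalid (Luhn sum mod 10 = 5)


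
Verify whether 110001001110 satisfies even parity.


Number of 1s: 6

Yes, parity is correct (6 ones)


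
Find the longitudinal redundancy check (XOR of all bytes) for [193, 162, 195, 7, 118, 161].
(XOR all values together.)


XOR chain: 193 ^ 162 ^ 195 ^ 7 ^ 118 ^ 161 = 112

112


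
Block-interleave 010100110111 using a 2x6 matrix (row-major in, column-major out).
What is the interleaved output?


Matrix:
  010100
  110111
Read columns: 011100110101

011100110101


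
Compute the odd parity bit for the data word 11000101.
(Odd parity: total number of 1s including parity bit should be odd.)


Number of 1s in data: 4
Parity bit: 1

1


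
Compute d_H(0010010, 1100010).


XOR: 1110000
Count of 1s: 3

3


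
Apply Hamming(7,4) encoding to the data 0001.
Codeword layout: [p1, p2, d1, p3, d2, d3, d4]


Parity bits: p1=1, p2=1, p3=1

1101001


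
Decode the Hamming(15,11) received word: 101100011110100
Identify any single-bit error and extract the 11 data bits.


Syndrome = 11: error at position 11

Data: 10001100100 (corrected bit 11)


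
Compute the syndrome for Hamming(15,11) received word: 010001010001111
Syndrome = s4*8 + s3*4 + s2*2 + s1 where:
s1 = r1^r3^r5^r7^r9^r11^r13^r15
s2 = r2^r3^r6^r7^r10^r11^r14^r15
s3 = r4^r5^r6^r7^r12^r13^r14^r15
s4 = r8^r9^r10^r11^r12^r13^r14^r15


s1=0, s2=0, s3=1, s4=1

Syndrome = 12 (error at position 12)


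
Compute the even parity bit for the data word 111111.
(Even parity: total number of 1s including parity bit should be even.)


Number of 1s in data: 6
Parity bit: 0

0


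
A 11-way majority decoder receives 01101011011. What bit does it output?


Ones: 7 out of 11
Threshold: 6

1 (7/11 voted 1)


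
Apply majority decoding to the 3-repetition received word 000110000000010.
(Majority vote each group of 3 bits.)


Groups: 000, 110, 000, 000, 010
Majority votes: 01000

01000


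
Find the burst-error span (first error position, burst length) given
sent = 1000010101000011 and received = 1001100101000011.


XOR: 0001110000000000

Burst at position 3, length 3


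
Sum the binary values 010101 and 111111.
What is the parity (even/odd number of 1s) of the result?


010101 = 21
111111 = 63
Sum = 84 = 1010100
1s count = 3

odd parity (3 ones in 1010100)


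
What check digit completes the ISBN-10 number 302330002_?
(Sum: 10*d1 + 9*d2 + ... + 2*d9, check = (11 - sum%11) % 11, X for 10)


Weighted sum: 89
89 mod 11 = 1

Check digit: X


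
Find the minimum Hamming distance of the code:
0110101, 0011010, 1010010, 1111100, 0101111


Comparing all pairs, minimum distance: 2
Can detect 1 errors, correct 0 errors

2


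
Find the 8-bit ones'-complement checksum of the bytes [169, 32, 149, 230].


Sum = 580 mod 256 = 68
Complement = 187

187


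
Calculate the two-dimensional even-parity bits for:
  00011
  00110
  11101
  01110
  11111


Row parities: 00011
Column parities: 01001

Row P: 00011, Col P: 01001, Corner: 0


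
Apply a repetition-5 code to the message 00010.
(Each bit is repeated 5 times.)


Each bit -> 5 copies

0000000000000001111100000


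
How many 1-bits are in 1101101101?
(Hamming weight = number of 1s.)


Counting 1s in 1101101101

7


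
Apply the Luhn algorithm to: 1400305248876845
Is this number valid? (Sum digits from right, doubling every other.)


Luhn sum = 69
69 mod 10 = 9

Invalid (Luhn sum mod 10 = 9)


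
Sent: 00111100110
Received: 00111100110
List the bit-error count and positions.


XOR: 00000000000

0 errors (received matches sent)


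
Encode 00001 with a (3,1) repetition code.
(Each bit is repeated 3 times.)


Each bit -> 3 copies

000000000000111


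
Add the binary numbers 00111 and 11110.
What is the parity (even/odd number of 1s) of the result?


00111 = 7
11110 = 30
Sum = 37 = 100101
1s count = 3

odd parity (3 ones in 100101)


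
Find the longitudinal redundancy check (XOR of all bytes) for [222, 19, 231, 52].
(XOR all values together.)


XOR chain: 222 ^ 19 ^ 231 ^ 52 = 30

30


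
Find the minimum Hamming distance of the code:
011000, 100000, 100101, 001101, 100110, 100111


Comparing all pairs, minimum distance: 1
Can detect 0 errors, correct 0 errors

1


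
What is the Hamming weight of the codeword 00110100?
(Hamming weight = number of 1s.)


Counting 1s in 00110100

3


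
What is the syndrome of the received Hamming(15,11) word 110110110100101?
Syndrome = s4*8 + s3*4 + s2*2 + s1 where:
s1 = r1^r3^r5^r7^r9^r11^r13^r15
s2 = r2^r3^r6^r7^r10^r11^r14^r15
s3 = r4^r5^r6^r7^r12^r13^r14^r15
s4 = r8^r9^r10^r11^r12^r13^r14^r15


s1=1, s2=0, s3=1, s4=0

Syndrome = 5 (error at position 5)


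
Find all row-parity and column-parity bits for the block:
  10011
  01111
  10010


Row parities: 100
Column parities: 01110

Row P: 100, Col P: 01110, Corner: 1


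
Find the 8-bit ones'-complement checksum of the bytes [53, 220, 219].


Sum = 492 mod 256 = 236
Complement = 19

19
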